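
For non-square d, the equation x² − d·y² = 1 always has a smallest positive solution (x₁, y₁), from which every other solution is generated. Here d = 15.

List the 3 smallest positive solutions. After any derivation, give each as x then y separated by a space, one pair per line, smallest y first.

4 1
31 8
244 63

√15 = [3; 1,6, …], period ℓ=2 (even) → k=1
k=0  a_k=3  p_k/q_k = 3/1
k=1  a_k=1  p_k/q_k = 4/1
fundamental: x₁=4, y₁=1  (since 16 − 15·1 = 1)
n=2: (4,1)∘(4,1) = (4·4+15·1·1, 4·1+1·4) = (31,8)
n=3: (31,8)∘(4,1) = (4·31+15·1·8, 4·8+1·31) = (244,63)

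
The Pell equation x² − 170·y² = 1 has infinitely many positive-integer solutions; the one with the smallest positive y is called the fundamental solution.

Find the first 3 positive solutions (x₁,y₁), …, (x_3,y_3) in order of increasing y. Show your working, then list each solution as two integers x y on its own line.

339 26
229841 17628
155831859 11951758

√170 → a₀=13, period (26); ℓ=1 odd so k=1
a_0=13:  p_0=13·1+0=13,  q_0=13·0+1=1
a_1=26:  p_1=26·13+1=339,  q_1=26·1+0=26
→ (339, 26).  Check: 339²=114921, 170·26²=114920, difference 1.
(339+26√170)^2 = 229841 + 17628√170
(339+26√170)^3 = 155831859 + 11951758√170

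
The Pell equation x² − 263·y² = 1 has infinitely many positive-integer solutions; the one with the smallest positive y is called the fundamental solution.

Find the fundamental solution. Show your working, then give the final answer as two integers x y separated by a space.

√263 → a₀=16, period (4,1,1,1,1,15,1,1,1,1,4,32); ℓ=12 even so k=11
step 0: (16, 1)  from 16·(1,0) + (0,1)
step 1: (65, 4)  from 4·(16,1) + (1,0)
step 2: (81, 5)  from 1·(65,4) + (16,1)
…
step 4: (227, 14)  from 1·(146,9) + (81,5)
step 5: (373, 23)  from 1·(227,14) + (146,9)
step 6: (5822, 359)  from 15·(373,23) + (227,14)
step 7: (6195, 382)  from 1·(5822,359) + (373,23)
step 8: (12017, 741)  from 1·(6195,382) + (5822,359)
step 9: (18212, 1123)  from 1·(12017,741) + (6195,382)
step 10: (30229, 1864)  from 1·(18212,1123) + (12017,741)
step 11: (139128, 8579)  from 4·(30229,1864) + (18212,1123)
→ (139128, 8579).  Check: 139128²=19356600384, 263·8579²=19356600383, difference 1.

139128 8579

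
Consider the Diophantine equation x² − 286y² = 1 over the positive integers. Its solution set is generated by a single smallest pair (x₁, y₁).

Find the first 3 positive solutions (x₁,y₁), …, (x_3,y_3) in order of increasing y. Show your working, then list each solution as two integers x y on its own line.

√286 → a₀=16, period (1,10,3,3,2,3,3,10,1,32); ℓ=10 even so k=9
step 0: (16, 1)  from 16·(1,0) + (0,1)
step 1: (17, 1)  from 1·(16,1) + (1,0)
step 2: (186, 11)  from 10·(17,1) + (16,1)
step 3: (575, 34)  from 3·(186,11) + (17,1)
…
step 5: (4397, 260)  from 2·(1911,113) + (575,34)
step 6: (15102, 893)  from 3·(4397,260) + (1911,113)
step 7: (49703, 2939)  from 3·(15102,893) + (4397,260)
step 8: (512132, 30283)  from 10·(49703,2939) + (15102,893)
step 9: (561835, 33222)  from 1·(512132,30283) + (49703,2939)
fundamental: x₁=561835, y₁=33222  (since 315658567225 − 286·1103701284 = 1)
k=2:  x_2 = 561835·561835+286·33222·33222 = 631317134449,  y_2 = 561835·33222+33222·561835 = 37330564740
k=3:  x_3 = 561835·631317134449+286·33222·37330564740 = 709392124465745995,  y_3 = 561835·37330564740+33222·631317134449 = 41947235681362578

561835 33222
631317134449 37330564740
709392124465745995 41947235681362578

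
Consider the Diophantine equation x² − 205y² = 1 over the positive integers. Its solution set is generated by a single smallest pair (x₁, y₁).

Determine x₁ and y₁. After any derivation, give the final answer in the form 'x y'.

√205 → a₀=14, period (3,6,1,4,1,6,3,28); ℓ=8 even so k=7
k=0  a_k=14  p_k/q_k = 14/1
…
k=5  a_k=1  p_k/q_k = 1847/129
k=6  a_k=6  p_k/q_k = 12614/881
k=7  a_k=3  p_k/q_k = 39689/2772
fundamental: x₁=39689, y₁=2772  (since 1575216721 − 205·7683984 = 1)

39689 2772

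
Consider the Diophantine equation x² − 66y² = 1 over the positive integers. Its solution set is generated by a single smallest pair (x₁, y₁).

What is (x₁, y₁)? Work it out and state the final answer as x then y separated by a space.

65 8

d=66: √d = [8; 8,16] (ℓ=2, even), read p_1/q_1
step 0: (8, 1)  from 8·(1,0) + (0,1)
step 1: (65, 8)  from 8·(8,1) + (1,0)
fundamental: x₁=65, y₁=8  (since 4225 − 66·64 = 1)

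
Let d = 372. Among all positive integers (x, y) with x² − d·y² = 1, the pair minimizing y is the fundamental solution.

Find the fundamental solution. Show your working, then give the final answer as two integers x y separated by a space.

√372 → a₀=19, period (3,2,12,2,3,38); ℓ=6 even so k=5
k=0  a_k=19  p_k/q_k = 19/1
k=1  a_k=3  p_k/q_k = 58/3
k=2  a_k=2  p_k/q_k = 135/7
k=3  a_k=12  p_k/q_k = 1678/87
k=4  a_k=2  p_k/q_k = 3491/181
k=5  a_k=3  p_k/q_k = 12151/630
→ (12151, 630).  Check: 12151²=147646801, 372·630²=147646800, difference 1.

12151 630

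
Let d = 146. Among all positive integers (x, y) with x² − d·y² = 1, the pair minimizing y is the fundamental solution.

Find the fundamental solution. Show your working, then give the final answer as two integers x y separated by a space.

√146 = [12; 12,24, …], period ℓ=2 (even) → k=1
k=0  a_k=12  p_k/q_k = 12/1
k=1  a_k=12  p_k/q_k = 145/12
fundamental: x₁=145, y₁=12  (since 21025 − 146·144 = 1)

145 12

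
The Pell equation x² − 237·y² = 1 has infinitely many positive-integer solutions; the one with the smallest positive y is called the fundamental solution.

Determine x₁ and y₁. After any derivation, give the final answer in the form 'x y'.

√237 → a₀=15, period (2,1,1,7,10,7,1,1,2,30); ℓ=10 even so k=9
step 0: (15, 1)  from 15·(1,0) + (0,1)
…
step 2: (46, 3)  from 1·(31,2) + (15,1)
step 3: (77, 5)  from 1·(46,3) + (31,2)
…
step 6: (42074, 2733)  from 7·(5927,385) + (585,38)
step 7: (48001, 3118)  from 1·(42074,2733) + (5927,385)
step 8: (90075, 5851)  from 1·(48001,3118) + (42074,2733)
step 9: (228151, 14820)  from 2·(90075,5851) + (48001,3118)
fundamental: x₁=228151, y₁=14820  (since 52052878801 − 237·219632400 = 1)

228151 14820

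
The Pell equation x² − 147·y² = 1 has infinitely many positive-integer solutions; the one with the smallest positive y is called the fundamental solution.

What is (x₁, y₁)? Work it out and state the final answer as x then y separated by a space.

97 8

√147 → a₀=12, period (8,24); ℓ=2 even so k=1
i=0: a=12 ⇒ p=12, q=1
i=1: a=8 ⇒ p=97, q=8
(x₁, y₁) = (97, 8);  97² − 147·8² = 1 ✓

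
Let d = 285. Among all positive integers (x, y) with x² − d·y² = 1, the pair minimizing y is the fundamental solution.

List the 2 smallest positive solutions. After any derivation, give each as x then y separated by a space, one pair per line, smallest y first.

2431 144
11819521 700128

d=285: √d = [16; 1,7,2,7,1,32] (ℓ=6, even), read p_5/q_5
a_0=16:  p_0=16·1+0=16,  q_0=16·0+1=1
…
a_2=7:  p_2=7·17+16=135,  q_2=7·1+1=8
…
a_4=7:  p_4=7·287+135=2144,  q_4=7·17+8=127
a_5=1:  p_5=1·2144+287=2431,  q_5=1·127+17=144
(x₁, y₁) = (2431, 144);  2431² − 285·144² = 1 ✓
n=2: (2431,144)∘(2431,144) = (2431·2431+285·144·144, 2431·144+144·2431) = (11819521,700128)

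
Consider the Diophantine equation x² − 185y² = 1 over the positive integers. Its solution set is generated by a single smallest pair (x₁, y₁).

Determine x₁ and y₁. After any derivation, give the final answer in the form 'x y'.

9249 680

√185 = [13; 1,1,1,1,26, …], period ℓ=5 (odd) → k=9
i=0: a=13 ⇒ p=13, q=1
i=1: a=1 ⇒ p=14, q=1
i=2: a=1 ⇒ p=27, q=2
i=3: a=1 ⇒ p=41, q=3
i=4: a=1 ⇒ p=68, q=5
i=5: a=26 ⇒ p=1809, q=133
…
i=8: a=1 ⇒ p=5563, q=409
i=9: a=1 ⇒ p=9249, q=680
(x₁, y₁) = (9249, 680);  9249² − 185·680² = 1 ✓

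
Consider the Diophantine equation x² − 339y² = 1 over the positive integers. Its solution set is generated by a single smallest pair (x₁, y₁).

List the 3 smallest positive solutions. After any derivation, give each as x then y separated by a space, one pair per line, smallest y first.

√339 → a₀=18, period (2,2,2,1,17,1,2,2,2,36); ℓ=10 even so k=9
i=0: a=18 ⇒ p=18, q=1
…
i=2: a=2 ⇒ p=92, q=5
…
i=6: a=1 ⇒ p=5855, q=318
…
i=8: a=2 ⇒ p=40359, q=2192
i=9: a=2 ⇒ p=97970, q=5321
fundamental: x₁=97970, y₁=5321  (since 9598120900 − 339·28313041 = 1)
(97970+5321√339)^2 = 19196241799 + 1042596740√339
(97970+5321√339)^3 = 3761311617998090 + 204286405230279√339

97970 5321
19196241799 1042596740
3761311617998090 204286405230279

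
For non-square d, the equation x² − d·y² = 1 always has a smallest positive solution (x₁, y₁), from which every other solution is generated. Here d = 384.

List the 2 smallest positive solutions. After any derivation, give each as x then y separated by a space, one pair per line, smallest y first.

d=384: √d = [19; 1,1,2,9,2,1,1,38] (ℓ=8, even), read p_7/q_7
a_0=19:  p_0=19·1+0=19,  q_0=19·0+1=1
a_1=1:  p_1=1·19+1=20,  q_1=1·1+0=1
…
a_4=9:  p_4=9·98+39=921,  q_4=9·5+2=47
…
a_6=1:  p_6=1·1940+921=2861,  q_6=1·99+47=146
a_7=1:  p_7=1·2861+1940=4801,  q_7=1·146+99=245
→ (4801, 245).  Check: 4801²=23049601, 384·245²=23049600, difference 1.
(x_2, y_2) = (4801·4801 + 384·245·245, 4801·245 + 245·4801) = (46099201, 2352490)

4801 245
46099201 2352490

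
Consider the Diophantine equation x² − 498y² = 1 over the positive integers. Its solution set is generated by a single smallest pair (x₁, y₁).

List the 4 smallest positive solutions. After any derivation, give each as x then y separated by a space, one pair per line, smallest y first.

√498 → a₀=22, period (3,6,22,6,3,44); ℓ=6 even so k=5
k=0  a_k=22  p_k/q_k = 22/1
…
k=3  a_k=22  p_k/q_k = 9395/421
k=4  a_k=6  p_k/q_k = 56794/2545
k=5  a_k=3  p_k/q_k = 179777/8056
fundamental: x₁=179777, y₁=8056  (since 32319769729 − 498·64899136 = 1)
(179777+8056√498)^2 = 64639539457 + 2896567024√498
(179777+8056√498)^3 = 23241404969742401 + 1041472259739240√498
(179777+8056√498)^4 = 8356540122426119709697 + 374465516875386131936√498

179777 8056
64639539457 2896567024
23241404969742401 1041472259739240
8356540122426119709697 374465516875386131936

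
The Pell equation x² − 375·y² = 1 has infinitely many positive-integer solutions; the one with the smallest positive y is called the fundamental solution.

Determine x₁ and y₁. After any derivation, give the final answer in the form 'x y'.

√375 = [19; 2,1,2,1,5,1,2,1,2,38, …], period ℓ=10 (even) → k=9
i=0: a=19 ⇒ p=19, q=1
i=1: a=2 ⇒ p=39, q=2
…
i=4: a=1 ⇒ p=213, q=11
…
i=8: a=1 ⇒ p=5519, q=285
i=9: a=2 ⇒ p=15124, q=781
(x₁, y₁) = (15124, 781);  15124² − 375·781² = 1 ✓

15124 781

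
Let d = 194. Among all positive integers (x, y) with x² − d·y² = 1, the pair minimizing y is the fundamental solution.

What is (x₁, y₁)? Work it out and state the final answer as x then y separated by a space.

195 14

[13; 1,12,1,26] for √194; ℓ=4 ⇒ convergent index 3
a_0=13:  p_0=13·1+0=13,  q_0=13·0+1=1
a_1=1:  p_1=1·13+1=14,  q_1=1·1+0=1
a_2=12:  p_2=12·14+13=181,  q_2=12·1+1=13
a_3=1:  p_3=1·181+14=195,  q_3=1·13+1=14
fundamental: x₁=195, y₁=14  (since 38025 − 194·196 = 1)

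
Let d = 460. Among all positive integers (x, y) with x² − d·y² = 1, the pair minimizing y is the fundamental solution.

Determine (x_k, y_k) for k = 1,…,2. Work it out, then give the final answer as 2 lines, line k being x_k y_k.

2535751 118230
12860066268001 599603681460

√460 → a₀=21, period (2,4,3,1,2,10,2,1,3,4,2,42); ℓ=12 even so k=11
i=0: a=21 ⇒ p=21, q=1
i=1: a=2 ⇒ p=43, q=2
…
i=3: a=3 ⇒ p=622, q=29
…
i=5: a=2 ⇒ p=2252, q=105
i=6: a=10 ⇒ p=23335, q=1088
i=7: a=2 ⇒ p=48922, q=2281
…
i=9: a=3 ⇒ p=265693, q=12388
i=10: a=4 ⇒ p=1135029, q=52921
i=11: a=2 ⇒ p=2535751, q=118230
fundamental: x₁=2535751, y₁=118230  (since 6430033134001 − 460·13978332900 = 1)
k=2:  x_2 = 2535751·2535751+460·118230·118230 = 12860066268001,  y_2 = 2535751·118230+118230·2535751 = 599603681460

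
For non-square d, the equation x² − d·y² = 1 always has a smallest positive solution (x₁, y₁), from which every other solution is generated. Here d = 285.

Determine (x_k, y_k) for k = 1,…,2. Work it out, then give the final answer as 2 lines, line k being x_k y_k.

√285 → a₀=16, period (1,7,2,7,1,32); ℓ=6 even so k=5
i=0: a=16 ⇒ p=16, q=1
i=1: a=1 ⇒ p=17, q=1
i=2: a=7 ⇒ p=135, q=8
i=3: a=2 ⇒ p=287, q=17
i=4: a=7 ⇒ p=2144, q=127
i=5: a=1 ⇒ p=2431, q=144
fundamental: x₁=2431, y₁=144  (since 5909761 − 285·20736 = 1)
k=2:  x_2 = 2431·2431+285·144·144 = 11819521,  y_2 = 2431·144+144·2431 = 700128

2431 144
11819521 700128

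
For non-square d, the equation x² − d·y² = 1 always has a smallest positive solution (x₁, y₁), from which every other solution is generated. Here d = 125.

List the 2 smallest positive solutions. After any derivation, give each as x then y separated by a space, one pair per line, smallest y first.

d=125: √d = [11; 5,1,1,5,22] (ℓ=5, odd), read p_9/q_9
k=0  a_k=11  p_k/q_k = 11/1
…
k=3  a_k=1  p_k/q_k = 123/11
…
k=5  a_k=22  p_k/q_k = 15127/1353
…
k=8  a_k=1  p_k/q_k = 167761/15005
k=9  a_k=5  p_k/q_k = 930249/83204
(x₁, y₁) = (930249, 83204);  930249² − 125·83204² = 1 ✓
k=2:  x_2 = 930249·930249+125·83204·83204 = 1730726404001,  y_2 = 930249·83204+83204·930249 = 154800875592

930249 83204
1730726404001 154800875592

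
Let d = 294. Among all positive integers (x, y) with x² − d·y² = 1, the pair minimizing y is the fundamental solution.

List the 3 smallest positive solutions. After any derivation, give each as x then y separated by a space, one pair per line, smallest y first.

√294 = [17; 6,1,4,1,6,34, …], period ℓ=6 (even) → k=5
k=0  a_k=17  p_k/q_k = 17/1
…
k=2  a_k=1  p_k/q_k = 120/7
k=3  a_k=4  p_k/q_k = 583/34
k=4  a_k=1  p_k/q_k = 703/41
k=5  a_k=6  p_k/q_k = 4801/280
→ (4801, 280).  Check: 4801²=23049601, 294·280²=23049600, difference 1.
(4801+280√294)^2 = 46099201 + 2688560√294
(4801+280√294)^3 = 442644523201 + 25815552840√294

4801 280
46099201 2688560
442644523201 25815552840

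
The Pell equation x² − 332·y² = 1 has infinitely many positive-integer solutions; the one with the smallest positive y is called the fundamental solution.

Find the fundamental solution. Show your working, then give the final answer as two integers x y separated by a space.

[18; 4,1,1,8,1,1,4,36] for √332; ℓ=8 ⇒ convergent index 7
i=0: a=18 ⇒ p=18, q=1
…
i=2: a=1 ⇒ p=91, q=5
…
i=5: a=1 ⇒ p=1567, q=86
i=6: a=1 ⇒ p=2970, q=163
i=7: a=4 ⇒ p=13447, q=738
fundamental: x₁=13447, y₁=738  (since 180821809 − 332·544644 = 1)

13447 738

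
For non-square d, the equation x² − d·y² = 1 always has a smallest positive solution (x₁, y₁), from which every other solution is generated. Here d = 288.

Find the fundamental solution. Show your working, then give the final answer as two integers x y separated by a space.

17 1

√288 = [16; 1,32, …], period ℓ=2 (even) → k=1
k=0  a_k=16  p_k/q_k = 16/1
k=1  a_k=1  p_k/q_k = 17/1
(x₁, y₁) = (17, 1);  17² − 288·1² = 1 ✓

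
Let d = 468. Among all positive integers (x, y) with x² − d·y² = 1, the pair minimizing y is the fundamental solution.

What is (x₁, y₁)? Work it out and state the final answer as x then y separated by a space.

649 30

√468 = [21; 1,1,1,2,1,1,1,42, …], period ℓ=8 (even) → k=7
k=0  a_k=21  p_k/q_k = 21/1
…
k=2  a_k=1  p_k/q_k = 43/2
k=3  a_k=1  p_k/q_k = 65/3
…
k=6  a_k=1  p_k/q_k = 411/19
k=7  a_k=1  p_k/q_k = 649/30
→ (649, 30).  Check: 649²=421201, 468·30²=421200, difference 1.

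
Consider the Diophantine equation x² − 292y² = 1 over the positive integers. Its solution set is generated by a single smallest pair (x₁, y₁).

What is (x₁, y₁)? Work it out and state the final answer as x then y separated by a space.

d=292: √d = [17; 11,2,1,3,8,3,1,2,11,34] (ℓ=10, even), read p_9/q_9
step 0: (17, 1)  from 17·(1,0) + (0,1)
step 1: (188, 11)  from 11·(17,1) + (1,0)
…
step 3: (581, 34)  from 1·(393,23) + (188,11)
…
step 5: (17669, 1034)  from 8·(2136,125) + (581,34)
step 6: (55143, 3227)  from 3·(17669,1034) + (2136,125)
step 7: (72812, 4261)  from 1·(55143,3227) + (17669,1034)
step 8: (200767, 11749)  from 2·(72812,4261) + (55143,3227)
step 9: (2281249, 133500)  from 11·(200767,11749) + (72812,4261)
fundamental: x₁=2281249, y₁=133500  (since 5204097000001 − 292·17822250000 = 1)

2281249 133500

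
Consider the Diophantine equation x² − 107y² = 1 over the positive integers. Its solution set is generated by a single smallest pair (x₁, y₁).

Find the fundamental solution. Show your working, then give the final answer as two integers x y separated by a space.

√107 = [10; 2,1,9,1,2,20, …], period ℓ=6 (even) → k=5
k=0  a_k=10  p_k/q_k = 10/1
k=1  a_k=2  p_k/q_k = 21/2
…
k=3  a_k=9  p_k/q_k = 300/29
k=4  a_k=1  p_k/q_k = 331/32
k=5  a_k=2  p_k/q_k = 962/93
→ (962, 93).  Check: 962²=925444, 107·93²=925443, difference 1.

962 93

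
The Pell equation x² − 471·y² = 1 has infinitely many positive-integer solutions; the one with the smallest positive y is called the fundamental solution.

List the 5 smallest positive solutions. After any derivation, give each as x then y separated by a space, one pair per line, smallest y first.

√471 → a₀=21, period (1,2,2,1,3,…,2,1,42); ℓ=14 even so k=13
step 0: (21, 1)  from 21·(1,0) + (0,1)
step 1: (22, 1)  from 1·(21,1) + (1,0)
…
step 3: (152, 7)  from 2·(65,3) + (22,1)
step 4: (217, 10)  from 1·(152,7) + (65,3)
step 5: (803, 37)  from 3·(217,10) + (152,7)
step 6: (3429, 158)  from 4·(803,37) + (217,10)
step 7: (48809, 2249)  from 14·(3429,158) + (803,37)
step 8: (198665, 9154)  from 4·(48809,2249) + (3429,158)
step 9: (644804, 29711)  from 3·(198665,9154) + (48809,2249)
step 10: (843469, 38865)  from 1·(644804,29711) + (198665,9154)
step 11: (2331742, 107441)  from 2·(843469,38865) + (644804,29711)
step 12: (5506953, 253747)  from 2·(2331742,107441) + (843469,38865)
step 13: (7838695, 361188)  from 1·(5506953,253747) + (2331742,107441)
(x₁, y₁) = (7838695, 361188);  7838695² − 471·361188² = 1 ✓
k=2:  x_2 = 7838695·7838695+471·361188·361188 = 122890278606049,  y_2 = 7838695·361188+361188·7838695 = 5662485139320
k=3:  x_3 = 7838695·122890278606049+471·361188·5662485139320 = 1926598824915678693415,  y_3 = 7838695·5662485139320+361188·122890278606049 = 88772987898323613612
k=4:  x_4 = 7838695·1926598824915678693415+471·361188·88772987898323613612 = 30204041151744689101078780801,  y_4 = 7838695·88772987898323613612+361188·1926598824915678693415 = 1391728752747293974319493360
k=5:  x_5 = 7838695·30204041151744689101078780801+471·361188·1391728752747293974319493360 = 473520532711948744867536551663095975,  y_5 = 7838695·1391728752747293974319493360+361188·30204041151744689101078780801 = 21818674431032810307068783683516788

7838695 361188
122890278606049 5662485139320
1926598824915678693415 88772987898323613612
30204041151744689101078780801 1391728752747293974319493360
473520532711948744867536551663095975 21818674431032810307068783683516788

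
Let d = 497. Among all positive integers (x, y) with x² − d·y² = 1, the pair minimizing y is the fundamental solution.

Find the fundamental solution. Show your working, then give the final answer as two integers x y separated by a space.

[22; 3,2,2,5,6,5,2,2,3,44] for √497; ℓ=10 ⇒ convergent index 9
i=0: a=22 ⇒ p=22, q=1
i=1: a=3 ⇒ p=67, q=3
i=2: a=2 ⇒ p=156, q=7
…
i=6: a=5 ⇒ p=65476, q=2937
i=7: a=2 ⇒ p=143637, q=6443
i=8: a=2 ⇒ p=352750, q=15823
i=9: a=3 ⇒ p=1201887, q=53912
→ (1201887, 53912).  Check: 1201887²=1444532360769, 497·53912²=1444532360768, difference 1.

1201887 53912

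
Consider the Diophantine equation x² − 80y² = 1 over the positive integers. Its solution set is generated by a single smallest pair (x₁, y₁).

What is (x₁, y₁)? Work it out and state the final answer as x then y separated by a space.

9 1

√80 → a₀=8, period (1,16); ℓ=2 even so k=1
a_0=8:  p_0=8·1+0=8,  q_0=8·0+1=1
a_1=1:  p_1=1·8+1=9,  q_1=1·1+0=1
→ (9, 1).  Check: 9²=81, 80·1²=80, difference 1.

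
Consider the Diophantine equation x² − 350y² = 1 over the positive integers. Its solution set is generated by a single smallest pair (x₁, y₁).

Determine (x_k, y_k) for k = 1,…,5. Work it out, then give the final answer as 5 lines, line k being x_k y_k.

√350 = [18; 1,2,2,2,1,36, …], period ℓ=6 (even) → k=5
step 0: (18, 1)  from 18·(1,0) + (0,1)
…
step 2: (56, 3)  from 2·(19,1) + (18,1)
step 3: (131, 7)  from 2·(56,3) + (19,1)
step 4: (318, 17)  from 2·(131,7) + (56,3)
step 5: (449, 24)  from 1·(318,17) + (131,7)
→ (449, 24).  Check: 449²=201601, 350·24²=201600, difference 1.
(x_2, y_2) = (449·449 + 350·24·24, 449·24 + 24·449) = (403201, 21552)
(x_3, y_3) = (449·403201 + 350·24·21552, 449·21552 + 24·403201) = (362074049, 19353672)
(x_4, y_4) = (449·362074049 + 350·24·19353672, 449·19353672 + 24·362074049) = (325142092801, 17379575904)
(x_5, y_5) = (449·325142092801 + 350·24·17379575904, 449·17379575904 + 24·325142092801) = (291977237261249, 15606839808120)

449 24
403201 21552
362074049 19353672
325142092801 17379575904
291977237261249 15606839808120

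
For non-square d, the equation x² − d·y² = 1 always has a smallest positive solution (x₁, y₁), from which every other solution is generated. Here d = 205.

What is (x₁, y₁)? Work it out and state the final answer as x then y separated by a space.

d=205: √d = [14; 3,6,1,4,1,6,3,28] (ℓ=8, even), read p_7/q_7
i=0: a=14 ⇒ p=14, q=1
…
i=3: a=1 ⇒ p=315, q=22
…
i=5: a=1 ⇒ p=1847, q=129
i=6: a=6 ⇒ p=12614, q=881
i=7: a=3 ⇒ p=39689, q=2772
fundamental: x₁=39689, y₁=2772  (since 1575216721 − 205·7683984 = 1)

39689 2772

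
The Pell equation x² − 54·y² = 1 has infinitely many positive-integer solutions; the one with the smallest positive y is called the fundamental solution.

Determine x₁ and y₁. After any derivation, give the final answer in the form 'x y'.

485 66

d=54: √d = [7; 2,1,6,1,2,14] (ℓ=6, even), read p_5/q_5
k=0  a_k=7  p_k/q_k = 7/1
…
k=4  a_k=1  p_k/q_k = 169/23
k=5  a_k=2  p_k/q_k = 485/66
(x₁, y₁) = (485, 66);  485² − 54·66² = 1 ✓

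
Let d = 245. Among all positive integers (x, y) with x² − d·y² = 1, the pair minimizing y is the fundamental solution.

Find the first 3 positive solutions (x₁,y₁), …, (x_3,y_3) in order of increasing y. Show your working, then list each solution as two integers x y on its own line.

51841 3312
5374978561 343394784
557288527109761 35603857991376

[15; 1,1,1,7,6,7,1,1,1,30] for √245; ℓ=10 ⇒ convergent index 9
k=0  a_k=15  p_k/q_k = 15/1
…
k=4  a_k=7  p_k/q_k = 360/23
…
k=8  a_k=1  p_k/q_k = 33825/2161
k=9  a_k=1  p_k/q_k = 51841/3312
→ (51841, 3312).  Check: 51841²=2687489281, 245·3312²=2687489280, difference 1.
(51841+3312√245)^2 = 5374978561 + 343394784√245
(51841+3312√245)^3 = 557288527109761 + 35603857991376√245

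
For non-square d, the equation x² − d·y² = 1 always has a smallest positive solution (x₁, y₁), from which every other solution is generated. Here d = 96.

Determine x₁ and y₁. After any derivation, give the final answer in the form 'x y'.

49 5

√96 = [9; 1,3,1,18, …], period ℓ=4 (even) → k=3
a_0=9:  p_0=9·1+0=9,  q_0=9·0+1=1
…
a_2=3:  p_2=3·10+9=39,  q_2=3·1+1=4
a_3=1:  p_3=1·39+10=49,  q_3=1·4+1=5
(x₁, y₁) = (49, 5);  49² − 96·5² = 1 ✓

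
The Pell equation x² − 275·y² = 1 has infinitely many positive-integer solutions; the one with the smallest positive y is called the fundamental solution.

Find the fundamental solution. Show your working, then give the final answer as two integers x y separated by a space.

199 12

√275 = [16; 1,1,2,1,1,32, …], period ℓ=6 (even) → k=5
k=0  a_k=16  p_k/q_k = 16/1
k=1  a_k=1  p_k/q_k = 17/1
…
k=3  a_k=2  p_k/q_k = 83/5
k=4  a_k=1  p_k/q_k = 116/7
k=5  a_k=1  p_k/q_k = 199/12
(x₁, y₁) = (199, 12);  199² − 275·12² = 1 ✓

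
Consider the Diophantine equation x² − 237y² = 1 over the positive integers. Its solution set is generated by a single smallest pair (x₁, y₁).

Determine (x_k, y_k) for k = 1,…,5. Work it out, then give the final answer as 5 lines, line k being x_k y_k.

d=237: √d = [15; 2,1,1,7,10,7,1,1,2,30] (ℓ=10, even), read p_9/q_9
step 0: (15, 1)  from 15·(1,0) + (0,1)
step 1: (31, 2)  from 2·(15,1) + (1,0)
step 2: (46, 3)  from 1·(31,2) + (15,1)
step 3: (77, 5)  from 1·(46,3) + (31,2)
step 4: (585, 38)  from 7·(77,5) + (46,3)
step 5: (5927, 385)  from 10·(585,38) + (77,5)
step 6: (42074, 2733)  from 7·(5927,385) + (585,38)
step 7: (48001, 3118)  from 1·(42074,2733) + (5927,385)
step 8: (90075, 5851)  from 1·(48001,3118) + (42074,2733)
step 9: (228151, 14820)  from 2·(90075,5851) + (48001,3118)
→ (228151, 14820).  Check: 228151²=52052878801, 237·14820²=52052878800, difference 1.
k=2:  x_2 = 228151·228151+237·14820·14820 = 104105757601,  y_2 = 228151·14820+14820·228151 = 6762395640
k=3:  x_3 = 228151·104105757601+237·14820·6762395640 = 47503665404623351,  y_3 = 228151·6762395640+14820·104105757601 = 3085694655308460
k=4:  x_4 = 228151·47503665404623351+237·14820·3085694655308460 = 21676017531356338550401,  y_4 = 228151·3085694655308460+14820·47503665404623351 = 1408008642599798519280
k=5:  x_5 = 228151·21676017531356338550401+237·14820·1408008642599798519280 = 9890810151545456327820453751,  y_5 = 228151·1408008642599798519280+14820·21676017531356338550401 = 642477159632487569289194100

228151 14820
104105757601 6762395640
47503665404623351 3085694655308460
21676017531356338550401 1408008642599798519280
9890810151545456327820453751 642477159632487569289194100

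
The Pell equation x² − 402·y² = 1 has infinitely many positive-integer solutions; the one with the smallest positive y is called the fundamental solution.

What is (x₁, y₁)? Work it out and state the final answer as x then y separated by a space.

√402 → a₀=20, period (20,40); ℓ=2 even so k=1
i=0: a=20 ⇒ p=20, q=1
i=1: a=20 ⇒ p=401, q=20
→ (401, 20).  Check: 401²=160801, 402·20²=160800, difference 1.

401 20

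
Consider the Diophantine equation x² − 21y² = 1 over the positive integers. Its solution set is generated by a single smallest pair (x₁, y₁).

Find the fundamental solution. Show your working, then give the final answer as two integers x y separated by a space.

d=21: √d = [4; 1,1,2,1,1,8] (ℓ=6, even), read p_5/q_5
step 0: (4, 1)  from 4·(1,0) + (0,1)
step 1: (5, 1)  from 1·(4,1) + (1,0)
step 2: (9, 2)  from 1·(5,1) + (4,1)
…
step 4: (32, 7)  from 1·(23,5) + (9,2)
step 5: (55, 12)  from 1·(32,7) + (23,5)
fundamental: x₁=55, y₁=12  (since 3025 − 21·144 = 1)

55 12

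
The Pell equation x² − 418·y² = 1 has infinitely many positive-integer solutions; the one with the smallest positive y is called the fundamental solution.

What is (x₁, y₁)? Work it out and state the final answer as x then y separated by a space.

33857 1656

d=418: √d = [20; 2,4,20,4,2,40] (ℓ=6, even), read p_5/q_5
k=0  a_k=20  p_k/q_k = 20/1
k=1  a_k=2  p_k/q_k = 41/2
k=2  a_k=4  p_k/q_k = 184/9
…
k=4  a_k=4  p_k/q_k = 15068/737
k=5  a_k=2  p_k/q_k = 33857/1656
→ (33857, 1656).  Check: 33857²=1146296449, 418·1656²=1146296448, difference 1.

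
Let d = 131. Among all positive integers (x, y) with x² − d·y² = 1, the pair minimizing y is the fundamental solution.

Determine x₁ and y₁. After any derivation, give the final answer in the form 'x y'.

√131 → a₀=11, period (2,4,11,4,2,22); ℓ=6 even so k=5
a_0=11:  p_0=11·1+0=11,  q_0=11·0+1=1
…
a_4=4:  p_4=4·1156+103=4727,  q_4=4·101+9=413
a_5=2:  p_5=2·4727+1156=10610,  q_5=2·413+101=927
→ (10610, 927).  Check: 10610²=112572100, 131·927²=112572099, difference 1.

10610 927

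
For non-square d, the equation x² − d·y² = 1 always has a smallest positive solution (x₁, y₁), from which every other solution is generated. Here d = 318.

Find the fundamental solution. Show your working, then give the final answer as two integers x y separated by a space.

[17; 1,4,1,34] for √318; ℓ=4 ⇒ convergent index 3
k=0  a_k=17  p_k/q_k = 17/1
…
k=2  a_k=4  p_k/q_k = 89/5
k=3  a_k=1  p_k/q_k = 107/6
→ (107, 6).  Check: 107²=11449, 318·6²=11448, difference 1.

107 6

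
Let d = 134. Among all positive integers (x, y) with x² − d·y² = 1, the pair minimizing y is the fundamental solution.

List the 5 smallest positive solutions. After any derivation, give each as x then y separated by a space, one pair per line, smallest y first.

145925 12606
42588211249 3679061100
12429369452874725 1073733982022394
3627511474778900280001 313369262649556627800
1058689223901792677265417125 91456819303199367841407606

d=134: √d = [11; 1,1,2,1,3,…,1,1,22] (ℓ=14, even), read p_13/q_13
a_0=11:  p_0=11·1+0=11,  q_0=11·0+1=1
…
a_2=1:  p_2=1·12+11=23,  q_2=1·1+1=2
a_3=2:  p_3=2·23+12=58,  q_3=2·2+1=5
a_4=1:  p_4=1·58+23=81,  q_4=1·5+2=7
a_5=3:  p_5=3·81+58=301,  q_5=3·7+5=26
…
a_8=1:  p_8=1·4121+382=4503,  q_8=1·356+33=389
…
a_10=1:  p_10=1·17630+4503=22133,  q_10=1·1523+389=1912
…
a_12=1:  p_12=1·61896+22133=84029,  q_12=1·5347+1912=7259
a_13=1:  p_13=1·84029+61896=145925,  q_13=1·7259+5347=12606
fundamental: x₁=145925, y₁=12606  (since 21294105625 − 134·158911236 = 1)
(145925+12606√134)^2 = 42588211249 + 3679061100√134
(145925+12606√134)^3 = 12429369452874725 + 1073733982022394√134
(145925+12606√134)^4 = 3627511474778900280001 + 313369262649556627800√134
(145925+12606√134)^5 = 1058689223901792677265417125 + 91456819303199367841407606√134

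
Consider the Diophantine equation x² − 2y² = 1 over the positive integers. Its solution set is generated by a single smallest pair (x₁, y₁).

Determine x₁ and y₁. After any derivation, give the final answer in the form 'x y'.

√2 = [1; 2, …], period ℓ=1 (odd) → k=1
step 0: (1, 1)  from 1·(1,0) + (0,1)
step 1: (3, 2)  from 2·(1,1) + (1,0)
→ (3, 2).  Check: 3²=9, 2·2²=8, difference 1.

3 2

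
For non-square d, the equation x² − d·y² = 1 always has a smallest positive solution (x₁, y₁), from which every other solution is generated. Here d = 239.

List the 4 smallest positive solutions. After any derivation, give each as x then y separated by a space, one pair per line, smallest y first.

6195120 400729
76759023628799 4965128484960
951062724926484326640 61519133559490389671
11783895416893046404284364801 762236829394135240588726080

√239 → a₀=15, period (2,5,1,2,4,15,4,2,1,5,2,30); ℓ=12 even so k=11
k=0  a_k=15  p_k/q_k = 15/1
k=1  a_k=2  p_k/q_k = 31/2
k=2  a_k=5  p_k/q_k = 170/11
…
k=6  a_k=15  p_k/q_k = 37907/2452
…
k=9  a_k=1  p_k/q_k = 500258/32359
k=10  a_k=5  p_k/q_k = 2847431/184185
k=11  a_k=2  p_k/q_k = 6195120/400729
(x₁, y₁) = (6195120, 400729);  6195120² − 239·400729² = 1 ✓
(6195120+400729√239)^2 = 76759023628799 + 4965128484960√239
(6195120+400729√239)^3 = 951062724926484326640 + 61519133559490389671√239
(6195120+400729√239)^4 = 11783895416893046404284364801 + 762236829394135240588726080√239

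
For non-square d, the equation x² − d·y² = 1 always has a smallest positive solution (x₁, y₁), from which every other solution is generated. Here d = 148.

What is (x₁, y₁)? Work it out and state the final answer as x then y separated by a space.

73 6

d=148: √d = [12; 6,24] (ℓ=2, even), read p_1/q_1
i=0: a=12 ⇒ p=12, q=1
i=1: a=6 ⇒ p=73, q=6
→ (73, 6).  Check: 73²=5329, 148·6²=5328, difference 1.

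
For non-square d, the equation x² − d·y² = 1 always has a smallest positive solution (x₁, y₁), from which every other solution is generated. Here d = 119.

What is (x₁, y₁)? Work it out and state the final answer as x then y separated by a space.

120 11

d=119: √d = [10; 1,9,1,20] (ℓ=4, even), read p_3/q_3
step 0: (10, 1)  from 10·(1,0) + (0,1)
…
step 2: (109, 10)  from 9·(11,1) + (10,1)
step 3: (120, 11)  from 1·(109,10) + (11,1)
fundamental: x₁=120, y₁=11  (since 14400 − 119·121 = 1)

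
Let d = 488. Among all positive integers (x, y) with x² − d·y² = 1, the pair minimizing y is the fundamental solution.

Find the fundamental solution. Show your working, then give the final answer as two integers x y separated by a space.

√488 = [22; 11,44, …], period ℓ=2 (even) → k=1
a_0=22:  p_0=22·1+0=22,  q_0=22·0+1=1
a_1=11:  p_1=11·22+1=243,  q_1=11·1+0=11
(x₁, y₁) = (243, 11);  243² − 488·11² = 1 ✓

243 11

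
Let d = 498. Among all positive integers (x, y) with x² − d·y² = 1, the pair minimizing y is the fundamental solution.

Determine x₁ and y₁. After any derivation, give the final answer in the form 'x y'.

d=498: √d = [22; 3,6,22,6,3,44] (ℓ=6, even), read p_5/q_5
k=0  a_k=22  p_k/q_k = 22/1
k=1  a_k=3  p_k/q_k = 67/3
k=2  a_k=6  p_k/q_k = 424/19
…
k=4  a_k=6  p_k/q_k = 56794/2545
k=5  a_k=3  p_k/q_k = 179777/8056
→ (179777, 8056).  Check: 179777²=32319769729, 498·8056²=32319769728, difference 1.

179777 8056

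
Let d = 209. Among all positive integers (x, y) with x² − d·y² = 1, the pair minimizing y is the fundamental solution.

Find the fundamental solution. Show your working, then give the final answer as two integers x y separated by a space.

√209 → a₀=14, period (2,5,3,2,3,5,2,28); ℓ=8 even so k=7
i=0: a=14 ⇒ p=14, q=1
…
i=5: a=3 ⇒ p=4019, q=278
i=6: a=5 ⇒ p=21266, q=1471
i=7: a=2 ⇒ p=46551, q=3220
→ (46551, 3220).  Check: 46551²=2166995601, 209·3220²=2166995600, difference 1.

46551 3220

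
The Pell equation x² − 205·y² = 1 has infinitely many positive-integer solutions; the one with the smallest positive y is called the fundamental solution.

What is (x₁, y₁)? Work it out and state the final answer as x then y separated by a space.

39689 2772

√205 → a₀=14, period (3,6,1,4,1,6,3,28); ℓ=8 even so k=7
a_0=14:  p_0=14·1+0=14,  q_0=14·0+1=1
a_1=3:  p_1=3·14+1=43,  q_1=3·1+0=3
a_2=6:  p_2=6·43+14=272,  q_2=6·3+1=19
a_3=1:  p_3=1·272+43=315,  q_3=1·19+3=22
a_4=4:  p_4=4·315+272=1532,  q_4=4·22+19=107
a_5=1:  p_5=1·1532+315=1847,  q_5=1·107+22=129
a_6=6:  p_6=6·1847+1532=12614,  q_6=6·129+107=881
a_7=3:  p_7=3·12614+1847=39689,  q_7=3·881+129=2772
(x₁, y₁) = (39689, 2772);  39689² − 205·2772² = 1 ✓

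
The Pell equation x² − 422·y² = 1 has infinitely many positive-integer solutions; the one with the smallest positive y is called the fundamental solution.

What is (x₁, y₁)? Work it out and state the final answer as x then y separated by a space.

√422 → a₀=20, period (1,1,5,2,1,…,1,1,40); ℓ=14 even so k=13
a_0=20:  p_0=20·1+0=20,  q_0=20·0+1=1
a_1=1:  p_1=1·20+1=21,  q_1=1·1+0=1
a_2=1:  p_2=1·21+20=41,  q_2=1·1+1=2
a_3=5:  p_3=5·41+21=226,  q_3=5·2+1=11
a_4=2:  p_4=2·226+41=493,  q_4=2·11+2=24
a_5=1:  p_5=1·493+226=719,  q_5=1·24+11=35
a_6=3:  p_6=3·719+493=2650,  q_6=3·35+24=129
a_7=20:  p_7=20·2650+719=53719,  q_7=20·129+35=2615
a_8=3:  p_8=3·53719+2650=163807,  q_8=3·2615+129=7974
a_9=1:  p_9=1·163807+53719=217526,  q_9=1·7974+2615=10589
a_10=2:  p_10=2·217526+163807=598859,  q_10=2·10589+7974=29152
a_11=5:  p_11=5·598859+217526=3211821,  q_11=5·29152+10589=156349
a_12=1:  p_12=1·3211821+598859=3810680,  q_12=1·156349+29152=185501
a_13=1:  p_13=1·3810680+3211821=7022501,  q_13=1·185501+156349=341850
(x₁, y₁) = (7022501, 341850);  7022501² − 422·341850² = 1 ✓

7022501 341850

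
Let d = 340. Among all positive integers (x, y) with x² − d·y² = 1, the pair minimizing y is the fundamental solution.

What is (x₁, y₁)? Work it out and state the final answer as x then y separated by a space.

285769 15498

d=340: √d = [18; 2,3,1,1,1,…,3,2,36] (ℓ=14, even), read p_13/q_13
k=0  a_k=18  p_k/q_k = 18/1
k=1  a_k=2  p_k/q_k = 37/2
k=2  a_k=3  p_k/q_k = 129/7
k=3  a_k=1  p_k/q_k = 166/9
k=4  a_k=1  p_k/q_k = 295/16
…
k=7  a_k=8  p_k/q_k = 6509/353
k=8  a_k=1  p_k/q_k = 7265/394
…
k=10  a_k=1  p_k/q_k = 21039/1141
k=11  a_k=1  p_k/q_k = 34813/1888
k=12  a_k=3  p_k/q_k = 125478/6805
k=13  a_k=2  p_k/q_k = 285769/15498
→ (285769, 15498).  Check: 285769²=81663921361, 340·15498²=81663921360, difference 1.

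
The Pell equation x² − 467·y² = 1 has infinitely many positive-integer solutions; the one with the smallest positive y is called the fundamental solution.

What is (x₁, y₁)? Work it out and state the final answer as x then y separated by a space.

1625626 75225

d=467: √d = [21; 1,1,1,1,3,…,1,1,42] (ℓ=14, even), read p_13/q_13
i=0: a=21 ⇒ p=21, q=1
i=1: a=1 ⇒ p=22, q=1
i=2: a=1 ⇒ p=43, q=2
i=3: a=1 ⇒ p=65, q=3
i=4: a=1 ⇒ p=108, q=5
i=5: a=3 ⇒ p=389, q=18
i=6: a=3 ⇒ p=1275, q=59
i=7: a=21 ⇒ p=27164, q=1257
i=8: a=3 ⇒ p=82767, q=3830
i=9: a=3 ⇒ p=275465, q=12747
i=10: a=1 ⇒ p=358232, q=16577
i=11: a=1 ⇒ p=633697, q=29324
i=12: a=1 ⇒ p=991929, q=45901
i=13: a=1 ⇒ p=1625626, q=75225
→ (1625626, 75225).  Check: 1625626²=2642659891876, 467·75225²=2642659891875, difference 1.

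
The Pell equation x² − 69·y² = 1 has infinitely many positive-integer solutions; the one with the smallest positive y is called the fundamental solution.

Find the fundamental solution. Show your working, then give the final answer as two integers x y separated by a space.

√69 → a₀=8, period (3,3,1,4,1,3,3,16); ℓ=8 even so k=7
a_0=8:  p_0=8·1+0=8,  q_0=8·0+1=1
a_1=3:  p_1=3·8+1=25,  q_1=3·1+0=3
a_2=3:  p_2=3·25+8=83,  q_2=3·3+1=10
a_3=1:  p_3=1·83+25=108,  q_3=1·10+3=13
…
a_6=3:  p_6=3·623+515=2384,  q_6=3·75+62=287
a_7=3:  p_7=3·2384+623=7775,  q_7=3·287+75=936
(x₁, y₁) = (7775, 936);  7775² − 69·936² = 1 ✓

7775 936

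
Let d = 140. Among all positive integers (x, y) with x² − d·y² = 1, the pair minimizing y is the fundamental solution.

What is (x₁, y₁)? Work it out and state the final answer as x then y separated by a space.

71 6

[11; 1,4,1,22] for √140; ℓ=4 ⇒ convergent index 3
step 0: (11, 1)  from 11·(1,0) + (0,1)
step 1: (12, 1)  from 1·(11,1) + (1,0)
step 2: (59, 5)  from 4·(12,1) + (11,1)
step 3: (71, 6)  from 1·(59,5) + (12,1)
fundamental: x₁=71, y₁=6  (since 5041 − 140·36 = 1)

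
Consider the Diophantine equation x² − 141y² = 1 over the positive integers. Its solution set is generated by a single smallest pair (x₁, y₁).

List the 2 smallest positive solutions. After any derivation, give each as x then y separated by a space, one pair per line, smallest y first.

95 8
18049 1520

√141 = [11; 1,6,1,22, …], period ℓ=4 (even) → k=3
k=0  a_k=11  p_k/q_k = 11/1
…
k=2  a_k=6  p_k/q_k = 83/7
k=3  a_k=1  p_k/q_k = 95/8
→ (95, 8).  Check: 95²=9025, 141·8²=9024, difference 1.
n=2: (95,8)∘(95,8) = (95·95+141·8·8, 95·8+8·95) = (18049,1520)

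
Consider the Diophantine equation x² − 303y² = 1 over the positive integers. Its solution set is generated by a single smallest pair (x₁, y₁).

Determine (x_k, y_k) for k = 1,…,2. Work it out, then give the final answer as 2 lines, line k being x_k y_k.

√303 = [17; 2,2,5,2,2,34, …], period ℓ=6 (even) → k=5
k=0  a_k=17  p_k/q_k = 17/1
k=1  a_k=2  p_k/q_k = 35/2
…
k=4  a_k=2  p_k/q_k = 1027/59
k=5  a_k=2  p_k/q_k = 2524/145
→ (2524, 145).  Check: 2524²=6370576, 303·145²=6370575, difference 1.
(x_2, y_2) = (2524·2524 + 303·145·145, 2524·145 + 145·2524) = (12741151, 731960)

2524 145
12741151 731960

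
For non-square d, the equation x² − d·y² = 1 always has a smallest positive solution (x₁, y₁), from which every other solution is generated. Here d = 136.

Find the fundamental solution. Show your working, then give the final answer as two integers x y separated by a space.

35 3

√136 → a₀=11, period (1,1,1,22); ℓ=4 even so k=3
i=0: a=11 ⇒ p=11, q=1
…
i=2: a=1 ⇒ p=23, q=2
i=3: a=1 ⇒ p=35, q=3
fundamental: x₁=35, y₁=3  (since 1225 − 136·9 = 1)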